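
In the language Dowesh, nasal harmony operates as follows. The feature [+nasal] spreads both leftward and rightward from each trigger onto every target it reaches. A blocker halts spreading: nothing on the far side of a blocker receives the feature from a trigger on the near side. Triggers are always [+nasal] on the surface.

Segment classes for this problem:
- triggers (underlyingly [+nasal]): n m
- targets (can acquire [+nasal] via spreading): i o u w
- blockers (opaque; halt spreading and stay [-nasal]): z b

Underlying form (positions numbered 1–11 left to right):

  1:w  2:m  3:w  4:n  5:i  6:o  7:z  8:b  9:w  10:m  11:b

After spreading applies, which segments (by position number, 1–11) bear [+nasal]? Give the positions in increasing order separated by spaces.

From /m/ at 2 rightward: 3 /w/ → [+nasal]; 4 /n/ is itself a trigger — this domain ends here.
From /m/ at 2 leftward: 1 /w/ → [+nasal]; word edge.
From /n/ at 4 rightward: 5 /i/ → [+nasal]; 6 /o/ → [+nasal]; 7 /z/ blocks.
From /n/ at 4 leftward: 3 /w/ → [+nasal]; 2 /m/ is itself a trigger — this domain ends here.
From /m/ at 10 rightward: 11 /b/ blocks.
From /m/ at 10 leftward: 9 /w/ → [+nasal]; 8 /b/ blocks.

1 2 3 4 5 6 9 10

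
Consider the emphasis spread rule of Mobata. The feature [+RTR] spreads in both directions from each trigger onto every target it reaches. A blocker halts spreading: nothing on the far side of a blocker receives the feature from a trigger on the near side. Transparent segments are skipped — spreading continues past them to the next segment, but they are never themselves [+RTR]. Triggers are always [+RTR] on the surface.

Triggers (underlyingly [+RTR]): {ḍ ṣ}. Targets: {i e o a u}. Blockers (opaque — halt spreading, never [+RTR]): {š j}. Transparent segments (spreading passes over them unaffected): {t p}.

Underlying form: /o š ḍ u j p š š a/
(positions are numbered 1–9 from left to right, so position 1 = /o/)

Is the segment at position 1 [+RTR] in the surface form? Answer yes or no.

no

From /ḍ/ at 3 rightward: 4 /u/ → [+RTR]; 5 /j/ blocks.
From /ḍ/ at 3 leftward: 2 /š/ blocks.
Targets with no active source: positions 1 9 stay [-emphatic].
[+RTR] positions on the surface: 3 4.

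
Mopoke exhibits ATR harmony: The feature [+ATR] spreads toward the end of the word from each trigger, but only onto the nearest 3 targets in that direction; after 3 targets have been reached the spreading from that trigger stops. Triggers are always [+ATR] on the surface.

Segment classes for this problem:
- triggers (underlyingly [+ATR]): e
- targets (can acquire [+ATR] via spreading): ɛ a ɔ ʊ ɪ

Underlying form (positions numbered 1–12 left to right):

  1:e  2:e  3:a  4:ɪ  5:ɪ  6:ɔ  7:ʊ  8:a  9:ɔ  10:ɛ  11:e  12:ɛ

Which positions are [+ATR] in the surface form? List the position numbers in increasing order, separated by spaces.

1 2 3 4 5 11 12

From /e/ at 1 rightward: 2 /e/ is itself a trigger — this domain ends here.
From /e/ at 2 rightward: 3 /a/ → [+ATR]; 4 /ɪ/ → [+ATR]; 5 /ɪ/ → [+ATR]; bound reached.
From /e/ at 11 rightward: 12 /ɛ/ → [+ATR]; word edge.
Targets with no active source: positions 6 7 8 9 10 stay [-ATR].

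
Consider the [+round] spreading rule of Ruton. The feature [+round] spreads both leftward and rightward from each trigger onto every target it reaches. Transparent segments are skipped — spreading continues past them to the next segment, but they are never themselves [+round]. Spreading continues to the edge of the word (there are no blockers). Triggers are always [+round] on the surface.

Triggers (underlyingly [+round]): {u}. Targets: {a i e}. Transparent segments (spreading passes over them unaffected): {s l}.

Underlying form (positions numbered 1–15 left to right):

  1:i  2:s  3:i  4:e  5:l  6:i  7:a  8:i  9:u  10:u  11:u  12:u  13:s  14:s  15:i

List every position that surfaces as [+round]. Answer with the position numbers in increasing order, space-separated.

From /u/ at 9 rightward: 10 /u/ is itself a trigger — this domain ends here.
From /u/ at 9 leftward: 8 /i/ → [+round]; 7 /a/ → [+round]; 6 /i/ → [+round]; 5 /l/ transparent; 4 /e/ → [+round]; 3 /i/ → [+round]; 2 /s/ transparent; 1 /i/ → [+round]; word edge.
From /u/ at 10 rightward: 11 /u/ is itself a trigger — this domain ends here.
From /u/ at 10 leftward: 9 /u/ is itself a trigger — this domain ends here.
From /u/ at 11 rightward: 12 /u/ is itself a trigger — this domain ends here.
From /u/ at 11 leftward: 10 /u/ is itself a trigger — this domain ends here.
From /u/ at 12 rightward: 13 /s/ transparent; 14 /s/ transparent; 15 /i/ → [+round]; word edge.
From /u/ at 12 leftward: 11 /u/ is itself a trigger — this domain ends here.

1 3 4 6 7 8 9 10 11 12 15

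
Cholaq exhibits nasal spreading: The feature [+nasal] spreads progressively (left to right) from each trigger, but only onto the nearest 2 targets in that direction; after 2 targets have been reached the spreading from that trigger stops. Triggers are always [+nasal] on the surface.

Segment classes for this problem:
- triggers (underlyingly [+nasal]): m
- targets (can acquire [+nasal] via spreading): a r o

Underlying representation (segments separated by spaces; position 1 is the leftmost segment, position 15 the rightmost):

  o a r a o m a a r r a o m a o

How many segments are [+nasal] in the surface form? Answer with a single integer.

6

From /m/ at 6 rightward: 7 /a/ → [+nasal]; 8 /a/ → [+nasal]; bound reached.
From /m/ at 13 rightward: 14 /a/ → [+nasal]; 15 /o/ → [+nasal]; bound reached.
Targets with no active source: positions 1 2 3 4 5 9 10 11 12 stay [-nasal].
[+nasal] positions on the surface: 6 7 8 13 14 15.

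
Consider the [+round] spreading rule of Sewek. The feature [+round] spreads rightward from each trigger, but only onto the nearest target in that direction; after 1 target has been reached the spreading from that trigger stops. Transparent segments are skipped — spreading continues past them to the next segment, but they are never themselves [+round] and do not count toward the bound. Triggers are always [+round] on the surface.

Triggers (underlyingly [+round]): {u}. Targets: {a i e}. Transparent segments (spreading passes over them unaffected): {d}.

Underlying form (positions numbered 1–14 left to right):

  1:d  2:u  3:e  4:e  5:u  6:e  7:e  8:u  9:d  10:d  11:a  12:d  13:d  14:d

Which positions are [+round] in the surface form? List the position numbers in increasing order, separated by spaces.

2 3 5 6 8 11

From /u/ at 2 rightward: 3 /e/ → [+round]; bound reached.
From /u/ at 5 rightward: 6 /e/ → [+round]; bound reached.
From /u/ at 8 rightward: 9 /d/ transparent; 10 /d/ transparent; 11 /a/ → [+round]; bound reached.
Targets with no active source: positions 4 7 stay [-round].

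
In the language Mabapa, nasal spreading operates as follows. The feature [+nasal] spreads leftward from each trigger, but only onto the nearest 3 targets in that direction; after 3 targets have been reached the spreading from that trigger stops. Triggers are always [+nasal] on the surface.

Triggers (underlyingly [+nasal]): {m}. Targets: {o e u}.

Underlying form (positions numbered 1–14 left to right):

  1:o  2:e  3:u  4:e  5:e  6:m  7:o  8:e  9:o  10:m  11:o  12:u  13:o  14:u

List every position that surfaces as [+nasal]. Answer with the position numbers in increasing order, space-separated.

From /m/ at 6 leftward: 5 /e/ → [+nasal]; 4 /e/ → [+nasal]; 3 /u/ → [+nasal]; bound reached.
From /m/ at 10 leftward: 9 /o/ → [+nasal]; 8 /e/ → [+nasal]; 7 /o/ → [+nasal]; bound reached.
Targets with no active source: positions 1 2 11 12 13 14 stay [-nasal].

3 4 5 6 7 8 9 10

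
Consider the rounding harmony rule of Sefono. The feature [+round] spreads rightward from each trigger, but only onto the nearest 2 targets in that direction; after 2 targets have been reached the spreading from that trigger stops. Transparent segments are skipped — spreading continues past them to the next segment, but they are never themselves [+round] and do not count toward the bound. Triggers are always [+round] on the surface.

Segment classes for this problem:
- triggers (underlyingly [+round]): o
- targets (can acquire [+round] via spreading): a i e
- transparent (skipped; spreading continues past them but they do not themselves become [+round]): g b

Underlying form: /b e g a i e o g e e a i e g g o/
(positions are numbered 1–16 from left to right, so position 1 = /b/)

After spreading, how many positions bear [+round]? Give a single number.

From /o/ at 7 rightward: 8 /g/ transparent; 9 /e/ → [+round]; 10 /e/ → [+round]; bound reached.
From /o/ at 16 rightward: word edge.
Targets with no active source: positions 2 4 5 6 11 12 13 stay [-round].
[+round] positions on the surface: 7 9 10 16.

4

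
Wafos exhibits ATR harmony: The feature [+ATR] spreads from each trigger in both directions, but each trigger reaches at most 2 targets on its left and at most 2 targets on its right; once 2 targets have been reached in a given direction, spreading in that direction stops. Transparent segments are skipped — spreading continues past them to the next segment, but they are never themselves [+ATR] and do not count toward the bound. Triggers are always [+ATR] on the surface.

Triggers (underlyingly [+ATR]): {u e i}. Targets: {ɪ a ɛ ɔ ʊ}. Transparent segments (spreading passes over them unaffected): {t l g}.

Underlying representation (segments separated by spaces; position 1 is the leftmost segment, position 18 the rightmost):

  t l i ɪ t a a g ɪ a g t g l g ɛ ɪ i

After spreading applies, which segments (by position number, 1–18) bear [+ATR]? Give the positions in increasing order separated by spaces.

From /i/ at 3 rightward: 4 /ɪ/ → [+ATR]; 5 /t/ transparent; 6 /a/ → [+ATR]; bound reached.
From /i/ at 3 leftward: 2 /l/ transparent; 1 /t/ transparent; word edge.
From /i/ at 18 rightward: word edge.
From /i/ at 18 leftward: 17 /ɪ/ → [+ATR]; 16 /ɛ/ → [+ATR]; bound reached.
Targets with no active source: positions 7 9 10 stay [-ATR].

3 4 6 16 17 18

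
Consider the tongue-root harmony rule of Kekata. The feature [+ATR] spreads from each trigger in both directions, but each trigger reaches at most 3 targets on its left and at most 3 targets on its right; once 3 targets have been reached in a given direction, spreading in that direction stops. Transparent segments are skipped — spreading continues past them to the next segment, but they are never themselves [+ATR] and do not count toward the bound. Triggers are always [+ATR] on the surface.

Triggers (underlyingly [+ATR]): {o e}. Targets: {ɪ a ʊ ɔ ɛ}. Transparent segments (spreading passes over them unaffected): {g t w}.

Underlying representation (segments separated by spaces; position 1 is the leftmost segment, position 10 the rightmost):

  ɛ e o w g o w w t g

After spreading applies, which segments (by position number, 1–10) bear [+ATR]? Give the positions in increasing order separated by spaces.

1 2 3 6

From /e/ at 2 rightward: 3 /o/ is itself a trigger — this domain ends here.
From /e/ at 2 leftward: 1 /ɛ/ → [+ATR]; word edge.
From /o/ at 3 rightward: 4 /w/ transparent; 5 /g/ transparent; 6 /o/ is itself a trigger — this domain ends here.
From /o/ at 3 leftward: 2 /e/ is itself a trigger — this domain ends here.
From /o/ at 6 rightward: 7 /w/ transparent; 8 /w/ transparent; 9 /t/ transparent; 10 /g/ transparent; word edge.
From /o/ at 6 leftward: 5 /g/ transparent; 4 /w/ transparent; 3 /o/ is itself a trigger — this domain ends here.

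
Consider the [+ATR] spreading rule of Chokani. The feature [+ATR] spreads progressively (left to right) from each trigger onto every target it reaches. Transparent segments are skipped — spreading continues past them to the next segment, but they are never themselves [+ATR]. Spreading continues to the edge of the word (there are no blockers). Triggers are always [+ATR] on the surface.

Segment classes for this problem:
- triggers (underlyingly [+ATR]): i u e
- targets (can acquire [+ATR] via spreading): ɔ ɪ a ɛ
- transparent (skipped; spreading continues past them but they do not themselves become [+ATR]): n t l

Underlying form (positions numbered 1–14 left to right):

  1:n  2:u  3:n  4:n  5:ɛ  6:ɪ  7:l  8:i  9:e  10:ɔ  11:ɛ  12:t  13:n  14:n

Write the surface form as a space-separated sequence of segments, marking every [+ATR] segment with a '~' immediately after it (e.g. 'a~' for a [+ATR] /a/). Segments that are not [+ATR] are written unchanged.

n u~ n n ɛ~ ɪ~ l i~ e~ ɔ~ ɛ~ t n n

From /u/ at 2 rightward: 3 /n/ transparent; 4 /n/ transparent; 5 /ɛ/ → [+ATR]; 6 /ɪ/ → [+ATR]; 7 /l/ transparent; 8 /i/ is itself a trigger — this domain ends here.
From /i/ at 8 rightward: 9 /e/ is itself a trigger — this domain ends here.
From /e/ at 9 rightward: 10 /ɔ/ → [+ATR]; 11 /ɛ/ → [+ATR]; 12 /t/ transparent; 13 /n/ transparent; 14 /n/ transparent; word edge.
[+ATR] positions on the surface: 2 5 6 8 9 10 11.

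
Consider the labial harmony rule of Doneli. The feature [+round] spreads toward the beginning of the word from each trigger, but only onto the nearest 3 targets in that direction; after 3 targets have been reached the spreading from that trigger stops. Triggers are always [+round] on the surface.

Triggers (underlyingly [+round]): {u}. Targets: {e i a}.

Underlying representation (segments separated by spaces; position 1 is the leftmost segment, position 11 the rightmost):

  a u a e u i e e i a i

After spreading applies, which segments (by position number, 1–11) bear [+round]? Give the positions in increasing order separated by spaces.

From /u/ at 2 leftward: 1 /a/ → [+round]; word edge.
From /u/ at 5 leftward: 4 /e/ → [+round]; 3 /a/ → [+round]; 2 /u/ is itself a trigger — this domain ends here.
Targets with no active source: positions 6 7 8 9 10 11 stay [-round].

1 2 3 4 5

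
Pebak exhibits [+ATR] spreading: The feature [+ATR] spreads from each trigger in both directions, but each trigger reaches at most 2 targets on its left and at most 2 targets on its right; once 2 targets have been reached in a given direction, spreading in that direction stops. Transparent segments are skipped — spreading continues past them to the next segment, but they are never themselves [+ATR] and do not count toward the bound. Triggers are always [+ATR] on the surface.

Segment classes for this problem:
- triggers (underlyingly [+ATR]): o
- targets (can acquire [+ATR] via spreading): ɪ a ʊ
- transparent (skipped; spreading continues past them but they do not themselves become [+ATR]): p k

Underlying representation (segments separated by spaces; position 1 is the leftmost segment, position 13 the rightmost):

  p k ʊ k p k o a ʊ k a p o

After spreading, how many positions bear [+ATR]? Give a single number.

From /o/ at 7 rightward: 8 /a/ → [+ATR]; 9 /ʊ/ → [+ATR]; bound reached.
From /o/ at 7 leftward: 6 /k/ transparent; 5 /p/ transparent; 4 /k/ transparent; 3 /ʊ/ → [+ATR]; 2 /k/ transparent; 1 /p/ transparent; word edge.
From /o/ at 13 rightward: word edge.
From /o/ at 13 leftward: 12 /p/ transparent; 11 /a/ → [+ATR]; 10 /k/ transparent; 9 /ʊ/ → [+ATR]; bound reached.
[+ATR] positions on the surface: 3 7 8 9 11 13.

6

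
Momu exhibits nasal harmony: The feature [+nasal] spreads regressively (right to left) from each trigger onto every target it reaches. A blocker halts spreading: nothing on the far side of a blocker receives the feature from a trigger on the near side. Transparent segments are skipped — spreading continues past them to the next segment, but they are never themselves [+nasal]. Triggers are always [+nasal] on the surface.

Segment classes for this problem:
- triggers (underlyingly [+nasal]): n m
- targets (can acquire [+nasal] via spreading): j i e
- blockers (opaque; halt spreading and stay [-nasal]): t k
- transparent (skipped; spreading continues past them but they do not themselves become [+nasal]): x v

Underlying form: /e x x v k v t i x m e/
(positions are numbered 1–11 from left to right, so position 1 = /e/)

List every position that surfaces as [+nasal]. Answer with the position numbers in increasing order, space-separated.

From /m/ at 10 leftward: 9 /x/ transparent; 8 /i/ → [+nasal]; 7 /t/ blocks.
Targets with no active source: positions 1 11 stay [-nasal].

8 10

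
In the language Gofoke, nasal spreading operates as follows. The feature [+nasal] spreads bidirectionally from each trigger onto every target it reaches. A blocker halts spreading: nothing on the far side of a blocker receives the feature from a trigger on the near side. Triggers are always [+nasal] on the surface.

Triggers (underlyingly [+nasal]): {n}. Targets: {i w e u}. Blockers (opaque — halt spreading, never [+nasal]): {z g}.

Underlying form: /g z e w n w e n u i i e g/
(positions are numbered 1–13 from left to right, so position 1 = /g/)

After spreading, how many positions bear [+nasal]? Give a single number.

10

From /n/ at 5 rightward: 6 /w/ → [+nasal]; 7 /e/ → [+nasal]; 8 /n/ is itself a trigger — this domain ends here.
From /n/ at 5 leftward: 4 /w/ → [+nasal]; 3 /e/ → [+nasal]; 2 /z/ blocks.
From /n/ at 8 rightward: 9 /u/ → [+nasal]; 10 /i/ → [+nasal]; 11 /i/ → [+nasal]; 12 /e/ → [+nasal]; 13 /g/ blocks.
From /n/ at 8 leftward: 7 /e/ → [+nasal]; 6 /w/ → [+nasal]; 5 /n/ is itself a trigger — this domain ends here.
[+nasal] positions on the surface: 3 4 5 6 7 8 9 10 11 12.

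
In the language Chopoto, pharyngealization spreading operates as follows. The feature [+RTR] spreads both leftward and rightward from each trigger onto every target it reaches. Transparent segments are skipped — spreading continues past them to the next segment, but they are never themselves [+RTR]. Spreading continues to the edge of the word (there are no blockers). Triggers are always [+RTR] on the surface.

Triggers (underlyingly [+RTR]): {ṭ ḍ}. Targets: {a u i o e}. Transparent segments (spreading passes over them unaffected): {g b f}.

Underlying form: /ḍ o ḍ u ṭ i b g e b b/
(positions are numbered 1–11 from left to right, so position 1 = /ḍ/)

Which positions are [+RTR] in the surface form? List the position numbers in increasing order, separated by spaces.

1 2 3 4 5 6 9

From /ḍ/ at 1 rightward: 2 /o/ → [+RTR]; 3 /ḍ/ is itself a trigger — this domain ends here.
From /ḍ/ at 1 leftward: word edge.
From /ḍ/ at 3 rightward: 4 /u/ → [+RTR]; 5 /ṭ/ is itself a trigger — this domain ends here.
From /ḍ/ at 3 leftward: 2 /o/ → [+RTR]; 1 /ḍ/ is itself a trigger — this domain ends here.
From /ṭ/ at 5 rightward: 6 /i/ → [+RTR]; 7 /b/ transparent; 8 /g/ transparent; 9 /e/ → [+RTR]; 10 /b/ transparent; 11 /b/ transparent; word edge.
From /ṭ/ at 5 leftward: 4 /u/ → [+RTR]; 3 /ḍ/ is itself a trigger — this domain ends here.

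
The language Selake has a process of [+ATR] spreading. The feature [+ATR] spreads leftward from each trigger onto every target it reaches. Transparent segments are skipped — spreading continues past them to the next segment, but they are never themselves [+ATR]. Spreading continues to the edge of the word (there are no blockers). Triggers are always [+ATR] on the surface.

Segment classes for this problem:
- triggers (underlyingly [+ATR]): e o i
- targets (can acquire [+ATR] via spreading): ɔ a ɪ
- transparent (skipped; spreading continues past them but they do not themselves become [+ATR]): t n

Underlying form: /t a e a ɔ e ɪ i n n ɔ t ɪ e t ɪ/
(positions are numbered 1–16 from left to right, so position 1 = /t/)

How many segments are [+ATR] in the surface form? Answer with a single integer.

From /e/ at 3 leftward: 2 /a/ → [+ATR]; 1 /t/ transparent; word edge.
From /e/ at 6 leftward: 5 /ɔ/ → [+ATR]; 4 /a/ → [+ATR]; 3 /e/ is itself a trigger — this domain ends here.
From /i/ at 8 leftward: 7 /ɪ/ → [+ATR]; 6 /e/ is itself a trigger — this domain ends here.
From /e/ at 14 leftward: 13 /ɪ/ → [+ATR]; 12 /t/ transparent; 11 /ɔ/ → [+ATR]; 10 /n/ transparent; 9 /n/ transparent; 8 /i/ is itself a trigger — this domain ends here.
Target with no active source: position 16 stays [-ATR].
[+ATR] positions on the surface: 2 3 4 5 6 7 8 11 13 14.

10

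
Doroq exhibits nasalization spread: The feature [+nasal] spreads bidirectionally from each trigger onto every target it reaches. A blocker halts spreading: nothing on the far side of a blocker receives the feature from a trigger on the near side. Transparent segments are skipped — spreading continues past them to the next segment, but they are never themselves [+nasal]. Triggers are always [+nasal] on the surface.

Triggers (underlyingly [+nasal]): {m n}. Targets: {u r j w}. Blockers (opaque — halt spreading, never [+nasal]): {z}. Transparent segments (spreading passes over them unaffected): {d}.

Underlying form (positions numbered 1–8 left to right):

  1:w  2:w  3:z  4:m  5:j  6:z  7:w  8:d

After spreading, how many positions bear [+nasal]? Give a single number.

2

From /m/ at 4 rightward: 5 /j/ → [+nasal]; 6 /z/ blocks.
From /m/ at 4 leftward: 3 /z/ blocks.
Targets with no active source: positions 1 2 7 stay [-nasal].
[+nasal] positions on the surface: 4 5.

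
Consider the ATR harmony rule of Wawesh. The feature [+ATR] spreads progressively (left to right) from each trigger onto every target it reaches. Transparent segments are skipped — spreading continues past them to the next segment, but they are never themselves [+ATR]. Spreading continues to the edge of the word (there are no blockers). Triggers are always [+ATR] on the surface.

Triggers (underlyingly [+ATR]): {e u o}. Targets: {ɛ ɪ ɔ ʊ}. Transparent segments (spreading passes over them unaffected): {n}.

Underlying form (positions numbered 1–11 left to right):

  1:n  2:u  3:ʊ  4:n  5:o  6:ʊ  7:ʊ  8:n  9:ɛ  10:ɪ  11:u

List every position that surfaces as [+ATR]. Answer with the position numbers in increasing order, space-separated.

2 3 5 6 7 9 10 11

From /u/ at 2 rightward: 3 /ʊ/ → [+ATR]; 4 /n/ transparent; 5 /o/ is itself a trigger — this domain ends here.
From /o/ at 5 rightward: 6 /ʊ/ → [+ATR]; 7 /ʊ/ → [+ATR]; 8 /n/ transparent; 9 /ɛ/ → [+ATR]; 10 /ɪ/ → [+ATR]; 11 /u/ is itself a trigger — this domain ends here.
From /u/ at 11 rightward: word edge.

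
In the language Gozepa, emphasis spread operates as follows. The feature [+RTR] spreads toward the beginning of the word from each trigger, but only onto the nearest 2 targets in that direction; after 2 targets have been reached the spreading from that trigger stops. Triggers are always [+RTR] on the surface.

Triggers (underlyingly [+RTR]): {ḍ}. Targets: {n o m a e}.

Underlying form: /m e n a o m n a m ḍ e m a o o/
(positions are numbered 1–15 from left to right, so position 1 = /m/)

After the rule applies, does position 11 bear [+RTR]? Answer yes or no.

no

From /ḍ/ at 10 leftward: 9 /m/ → [+RTR]; 8 /a/ → [+RTR]; bound reached.
Targets with no active source: positions 1 2 3 4 5 6 7 11 12 13 14 15 stay [-emphatic].
[+RTR] positions on the surface: 8 9 10.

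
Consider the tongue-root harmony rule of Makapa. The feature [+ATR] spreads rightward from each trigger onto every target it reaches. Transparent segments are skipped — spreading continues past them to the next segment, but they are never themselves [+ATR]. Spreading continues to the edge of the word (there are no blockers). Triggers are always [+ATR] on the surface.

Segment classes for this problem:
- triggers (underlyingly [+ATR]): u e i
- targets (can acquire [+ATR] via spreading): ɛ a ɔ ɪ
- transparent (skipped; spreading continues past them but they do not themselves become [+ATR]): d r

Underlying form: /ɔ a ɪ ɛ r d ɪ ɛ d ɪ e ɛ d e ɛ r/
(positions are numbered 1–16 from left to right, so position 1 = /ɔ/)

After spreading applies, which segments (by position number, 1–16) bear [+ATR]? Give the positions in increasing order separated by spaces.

11 12 14 15

From /e/ at 11 rightward: 12 /ɛ/ → [+ATR]; 13 /d/ transparent; 14 /e/ is itself a trigger — this domain ends here.
From /e/ at 14 rightward: 15 /ɛ/ → [+ATR]; 16 /r/ transparent; word edge.
Targets with no active source: positions 1 2 3 4 7 8 10 stay [-ATR].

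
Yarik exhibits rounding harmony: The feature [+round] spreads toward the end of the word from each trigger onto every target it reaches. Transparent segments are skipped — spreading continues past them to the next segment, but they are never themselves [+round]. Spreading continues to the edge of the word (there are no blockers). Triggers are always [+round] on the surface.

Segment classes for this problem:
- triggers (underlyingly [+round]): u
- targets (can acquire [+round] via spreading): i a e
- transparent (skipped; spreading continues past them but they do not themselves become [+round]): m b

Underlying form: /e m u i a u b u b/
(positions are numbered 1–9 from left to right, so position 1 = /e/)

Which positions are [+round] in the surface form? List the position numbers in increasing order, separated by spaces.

From /u/ at 3 rightward: 4 /i/ → [+round]; 5 /a/ → [+round]; 6 /u/ is itself a trigger — this domain ends here.
From /u/ at 6 rightward: 7 /b/ transparent; 8 /u/ is itself a trigger — this domain ends here.
From /u/ at 8 rightward: 9 /b/ transparent; word edge.
Target with no active source: position 1 stays [-round].

3 4 5 6 8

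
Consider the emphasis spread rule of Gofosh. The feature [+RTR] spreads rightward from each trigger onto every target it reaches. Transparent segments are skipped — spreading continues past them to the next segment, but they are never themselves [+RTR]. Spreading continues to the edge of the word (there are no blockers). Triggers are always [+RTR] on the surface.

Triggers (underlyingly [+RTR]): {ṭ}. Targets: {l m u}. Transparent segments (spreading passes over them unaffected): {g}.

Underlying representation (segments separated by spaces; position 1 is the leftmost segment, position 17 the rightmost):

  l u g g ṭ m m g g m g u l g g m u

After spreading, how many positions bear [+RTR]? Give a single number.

8

From /ṭ/ at 5 rightward: 6 /m/ → [+RTR]; 7 /m/ → [+RTR]; 8 /g/ transparent; 9 /g/ transparent; 10 /m/ → [+RTR]; 11 /g/ transparent; 12 /u/ → [+RTR]; 13 /l/ → [+RTR]; 14 /g/ transparent; 15 /g/ transparent; 16 /m/ → [+RTR]; 17 /u/ → [+RTR]; word edge.
Targets with no active source: positions 1 2 stay [-emphatic].
[+RTR] positions on the surface: 5 6 7 10 12 13 16 17.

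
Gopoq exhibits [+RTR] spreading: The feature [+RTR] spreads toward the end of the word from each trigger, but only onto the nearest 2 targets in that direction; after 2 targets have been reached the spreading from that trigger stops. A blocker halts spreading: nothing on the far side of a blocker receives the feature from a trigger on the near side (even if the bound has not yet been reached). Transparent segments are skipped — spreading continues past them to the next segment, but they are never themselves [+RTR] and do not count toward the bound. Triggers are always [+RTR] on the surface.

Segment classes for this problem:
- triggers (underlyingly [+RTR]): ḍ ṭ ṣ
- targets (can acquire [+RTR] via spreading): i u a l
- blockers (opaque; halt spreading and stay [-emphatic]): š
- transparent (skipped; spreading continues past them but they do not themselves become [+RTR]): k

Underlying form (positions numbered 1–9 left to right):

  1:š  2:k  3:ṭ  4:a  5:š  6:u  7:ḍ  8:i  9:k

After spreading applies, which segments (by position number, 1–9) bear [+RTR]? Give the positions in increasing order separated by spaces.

From /ṭ/ at 3 rightward: 4 /a/ → [+RTR]; 5 /š/ blocks.
From /ḍ/ at 7 rightward: 8 /i/ → [+RTR]; 9 /k/ transparent; word edge.
Target with no active source: position 6 stays [-emphatic].

3 4 7 8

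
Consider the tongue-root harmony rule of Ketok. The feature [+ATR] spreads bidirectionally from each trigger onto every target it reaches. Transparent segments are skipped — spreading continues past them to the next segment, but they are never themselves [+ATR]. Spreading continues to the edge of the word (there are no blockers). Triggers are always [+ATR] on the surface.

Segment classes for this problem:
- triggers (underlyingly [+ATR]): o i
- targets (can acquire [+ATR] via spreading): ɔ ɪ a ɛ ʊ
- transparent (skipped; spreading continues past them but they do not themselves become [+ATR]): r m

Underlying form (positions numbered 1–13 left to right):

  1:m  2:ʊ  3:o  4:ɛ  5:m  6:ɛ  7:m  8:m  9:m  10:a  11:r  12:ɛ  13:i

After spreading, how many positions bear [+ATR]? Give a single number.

7

From /o/ at 3 rightward: 4 /ɛ/ → [+ATR]; 5 /m/ transparent; 6 /ɛ/ → [+ATR]; 7 /m/ transparent; 8 /m/ transparent; 9 /m/ transparent; 10 /a/ → [+ATR]; 11 /r/ transparent; 12 /ɛ/ → [+ATR]; 13 /i/ is itself a trigger — this domain ends here.
From /o/ at 3 leftward: 2 /ʊ/ → [+ATR]; 1 /m/ transparent; word edge.
From /i/ at 13 rightward: word edge.
From /i/ at 13 leftward: 12 /ɛ/ → [+ATR]; 11 /r/ transparent; 10 /a/ → [+ATR]; 9 /m/ transparent; 8 /m/ transparent; 7 /m/ transparent; 6 /ɛ/ → [+ATR]; 5 /m/ transparent; 4 /ɛ/ → [+ATR]; 3 /o/ is itself a trigger — this domain ends here.
[+ATR] positions on the surface: 2 3 4 6 10 12 13.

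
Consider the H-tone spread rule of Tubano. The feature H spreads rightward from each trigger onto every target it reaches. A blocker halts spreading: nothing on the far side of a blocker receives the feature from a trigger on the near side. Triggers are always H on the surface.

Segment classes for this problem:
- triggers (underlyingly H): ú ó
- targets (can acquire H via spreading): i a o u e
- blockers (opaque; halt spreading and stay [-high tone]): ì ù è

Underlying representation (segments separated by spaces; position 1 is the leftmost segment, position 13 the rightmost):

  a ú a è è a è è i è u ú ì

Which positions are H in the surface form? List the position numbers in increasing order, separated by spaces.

2 3 12

From /ú/ at 2 rightward: 3 /a/ → H; 4 /è/ blocks.
From /ú/ at 12 rightward: 13 /ì/ blocks.
Targets with no active source: positions 1 6 9 11 stay [-high tone].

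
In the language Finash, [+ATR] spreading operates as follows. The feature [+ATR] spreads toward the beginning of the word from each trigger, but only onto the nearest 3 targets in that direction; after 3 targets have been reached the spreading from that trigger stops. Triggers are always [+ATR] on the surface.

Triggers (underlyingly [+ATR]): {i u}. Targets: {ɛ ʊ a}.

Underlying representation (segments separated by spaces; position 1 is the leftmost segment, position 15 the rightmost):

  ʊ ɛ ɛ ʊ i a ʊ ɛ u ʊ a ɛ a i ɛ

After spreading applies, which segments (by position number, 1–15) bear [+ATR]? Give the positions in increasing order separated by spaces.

From /i/ at 5 leftward: 4 /ʊ/ → [+ATR]; 3 /ɛ/ → [+ATR]; 2 /ɛ/ → [+ATR]; bound reached.
From /u/ at 9 leftward: 8 /ɛ/ → [+ATR]; 7 /ʊ/ → [+ATR]; 6 /a/ → [+ATR]; bound reached.
From /i/ at 14 leftward: 13 /a/ → [+ATR]; 12 /ɛ/ → [+ATR]; 11 /a/ → [+ATR]; bound reached.
Targets with no active source: positions 1 10 15 stay [-ATR].

2 3 4 5 6 7 8 9 11 12 13 14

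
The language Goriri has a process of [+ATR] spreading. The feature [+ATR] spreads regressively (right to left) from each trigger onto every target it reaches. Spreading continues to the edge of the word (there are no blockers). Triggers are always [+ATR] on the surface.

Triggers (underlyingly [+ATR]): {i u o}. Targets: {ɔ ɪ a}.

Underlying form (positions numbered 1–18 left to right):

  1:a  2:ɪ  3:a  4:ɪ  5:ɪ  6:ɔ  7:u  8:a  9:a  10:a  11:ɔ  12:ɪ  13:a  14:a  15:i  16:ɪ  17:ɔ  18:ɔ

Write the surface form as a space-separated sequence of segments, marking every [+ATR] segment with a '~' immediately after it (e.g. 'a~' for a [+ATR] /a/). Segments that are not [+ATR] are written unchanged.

From /u/ at 7 leftward: 6 /ɔ/ → [+ATR]; 5 /ɪ/ → [+ATR]; 4 /ɪ/ → [+ATR]; 3 /a/ → [+ATR]; 2 /ɪ/ → [+ATR]; 1 /a/ → [+ATR]; word edge.
From /i/ at 15 leftward: 14 /a/ → [+ATR]; 13 /a/ → [+ATR]; 12 /ɪ/ → [+ATR]; 11 /ɔ/ → [+ATR]; 10 /a/ → [+ATR]; 9 /a/ → [+ATR]; 8 /a/ → [+ATR]; 7 /u/ is itself a trigger — this domain ends here.
Targets with no active source: positions 16 17 18 stay [-ATR].
[+ATR] positions on the surface: 1 2 3 4 5 6 7 8 9 10 11 12 13 14 15.

a~ ɪ~ a~ ɪ~ ɪ~ ɔ~ u~ a~ a~ a~ ɔ~ ɪ~ a~ a~ i~ ɪ ɔ ɔ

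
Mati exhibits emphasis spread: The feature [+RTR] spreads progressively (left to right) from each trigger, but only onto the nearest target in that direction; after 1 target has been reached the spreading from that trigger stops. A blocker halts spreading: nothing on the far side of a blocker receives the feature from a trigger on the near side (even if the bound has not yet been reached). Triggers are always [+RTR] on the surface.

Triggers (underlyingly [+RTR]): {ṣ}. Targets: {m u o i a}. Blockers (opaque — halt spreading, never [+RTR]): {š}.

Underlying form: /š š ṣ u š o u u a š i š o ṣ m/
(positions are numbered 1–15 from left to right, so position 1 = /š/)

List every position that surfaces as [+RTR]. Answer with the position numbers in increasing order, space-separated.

3 4 14 15

From /ṣ/ at 3 rightward: 4 /u/ → [+RTR]; bound reached.
From /ṣ/ at 14 rightward: 15 /m/ → [+RTR]; bound reached.
Targets with no active source: positions 6 7 8 9 11 13 stay [-emphatic].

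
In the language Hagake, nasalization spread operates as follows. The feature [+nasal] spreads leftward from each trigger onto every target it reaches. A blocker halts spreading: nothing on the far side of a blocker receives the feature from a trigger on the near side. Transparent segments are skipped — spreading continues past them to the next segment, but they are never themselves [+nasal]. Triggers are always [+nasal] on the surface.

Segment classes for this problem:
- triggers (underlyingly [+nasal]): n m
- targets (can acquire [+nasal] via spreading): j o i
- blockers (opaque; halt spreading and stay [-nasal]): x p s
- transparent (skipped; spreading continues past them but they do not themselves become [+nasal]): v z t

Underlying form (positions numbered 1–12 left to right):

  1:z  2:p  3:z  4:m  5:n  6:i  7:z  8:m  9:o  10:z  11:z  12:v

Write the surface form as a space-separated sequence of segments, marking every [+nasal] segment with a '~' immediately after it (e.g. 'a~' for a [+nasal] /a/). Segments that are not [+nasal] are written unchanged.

From /m/ at 4 leftward: 3 /z/ transparent; 2 /p/ blocks.
From /n/ at 5 leftward: 4 /m/ is itself a trigger — this domain ends here.
From /m/ at 8 leftward: 7 /z/ transparent; 6 /i/ → [+nasal]; 5 /n/ is itself a trigger — this domain ends here.
Target with no active source: position 9 stays [-nasal].
[+nasal] positions on the surface: 4 5 6 8.

z p z m~ n~ i~ z m~ o z z v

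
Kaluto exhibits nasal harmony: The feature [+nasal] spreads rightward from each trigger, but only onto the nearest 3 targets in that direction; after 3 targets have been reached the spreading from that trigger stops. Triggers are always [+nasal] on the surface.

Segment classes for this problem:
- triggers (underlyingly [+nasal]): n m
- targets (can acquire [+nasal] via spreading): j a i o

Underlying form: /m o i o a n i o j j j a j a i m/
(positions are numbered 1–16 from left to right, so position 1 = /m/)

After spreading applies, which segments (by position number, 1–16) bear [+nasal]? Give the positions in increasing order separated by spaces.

From /m/ at 1 rightward: 2 /o/ → [+nasal]; 3 /i/ → [+nasal]; 4 /o/ → [+nasal]; bound reached.
From /n/ at 6 rightward: 7 /i/ → [+nasal]; 8 /o/ → [+nasal]; 9 /j/ → [+nasal]; bound reached.
From /m/ at 16 rightward: word edge.
Targets with no active source: positions 5 10 11 12 13 14 15 stay [-nasal].

1 2 3 4 6 7 8 9 16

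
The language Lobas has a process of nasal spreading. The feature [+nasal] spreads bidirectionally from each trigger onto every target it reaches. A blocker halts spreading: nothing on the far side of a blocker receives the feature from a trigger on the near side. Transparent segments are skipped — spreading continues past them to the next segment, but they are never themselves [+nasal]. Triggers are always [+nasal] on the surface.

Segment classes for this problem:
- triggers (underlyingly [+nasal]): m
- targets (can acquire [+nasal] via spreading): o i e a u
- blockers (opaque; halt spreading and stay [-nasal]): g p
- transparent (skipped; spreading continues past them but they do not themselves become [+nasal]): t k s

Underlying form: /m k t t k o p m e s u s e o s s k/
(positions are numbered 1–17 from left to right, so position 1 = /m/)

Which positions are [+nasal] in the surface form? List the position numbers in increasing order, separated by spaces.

From /m/ at 1 rightward: 2 /k/ transparent; 3 /t/ transparent; 4 /t/ transparent; 5 /k/ transparent; 6 /o/ → [+nasal]; 7 /p/ blocks.
From /m/ at 1 leftward: word edge.
From /m/ at 8 rightward: 9 /e/ → [+nasal]; 10 /s/ transparent; 11 /u/ → [+nasal]; 12 /s/ transparent; 13 /e/ → [+nasal]; 14 /o/ → [+nasal]; 15 /s/ transparent; 16 /s/ transparent; 17 /k/ transparent; word edge.
From /m/ at 8 leftward: 7 /p/ blocks.

1 6 8 9 11 13 14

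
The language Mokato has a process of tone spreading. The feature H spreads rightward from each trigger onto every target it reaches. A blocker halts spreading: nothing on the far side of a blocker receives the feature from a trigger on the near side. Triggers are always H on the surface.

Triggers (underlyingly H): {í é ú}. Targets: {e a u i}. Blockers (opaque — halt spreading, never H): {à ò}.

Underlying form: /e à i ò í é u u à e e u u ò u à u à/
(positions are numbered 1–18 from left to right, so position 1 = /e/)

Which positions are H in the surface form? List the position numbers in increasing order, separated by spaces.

From /í/ at 5 rightward: 6 /é/ is itself a trigger — this domain ends here.
From /é/ at 6 rightward: 7 /u/ → H; 8 /u/ → H; 9 /à/ blocks.
Targets with no active source: positions 1 3 10 11 12 13 15 17 stay [-high tone].

5 6 7 8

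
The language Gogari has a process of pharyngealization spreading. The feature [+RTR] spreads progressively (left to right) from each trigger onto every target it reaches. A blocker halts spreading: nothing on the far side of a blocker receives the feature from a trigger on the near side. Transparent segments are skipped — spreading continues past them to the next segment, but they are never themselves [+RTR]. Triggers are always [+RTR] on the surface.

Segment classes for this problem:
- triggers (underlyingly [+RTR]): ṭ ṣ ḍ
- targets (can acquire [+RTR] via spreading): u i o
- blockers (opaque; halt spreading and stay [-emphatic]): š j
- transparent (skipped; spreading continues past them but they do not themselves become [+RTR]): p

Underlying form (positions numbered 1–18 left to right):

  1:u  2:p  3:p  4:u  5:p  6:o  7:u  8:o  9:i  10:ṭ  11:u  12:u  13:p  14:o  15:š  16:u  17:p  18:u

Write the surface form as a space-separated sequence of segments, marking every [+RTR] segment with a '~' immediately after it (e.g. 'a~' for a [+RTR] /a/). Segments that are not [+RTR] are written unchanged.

u p p u p o u o i ṭ~ u~ u~ p o~ š u p u

From /ṭ/ at 10 rightward: 11 /u/ → [+RTR]; 12 /u/ → [+RTR]; 13 /p/ transparent; 14 /o/ → [+RTR]; 15 /š/ blocks.
Targets with no active source: positions 1 4 6 7 8 9 16 18 stay [-emphatic].
[+RTR] positions on the surface: 10 11 12 14.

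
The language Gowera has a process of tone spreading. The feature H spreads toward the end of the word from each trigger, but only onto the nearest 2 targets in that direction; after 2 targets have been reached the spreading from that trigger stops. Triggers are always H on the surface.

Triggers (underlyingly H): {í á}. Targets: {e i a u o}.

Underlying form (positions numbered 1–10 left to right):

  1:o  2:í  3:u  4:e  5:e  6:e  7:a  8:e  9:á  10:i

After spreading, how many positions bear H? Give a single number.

From /í/ at 2 rightward: 3 /u/ → H; 4 /e/ → H; bound reached.
From /á/ at 9 rightward: 10 /i/ → H; word edge.
Targets with no active source: positions 1 5 6 7 8 stay [-high tone].
H positions on the surface: 2 3 4 9 10.

5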